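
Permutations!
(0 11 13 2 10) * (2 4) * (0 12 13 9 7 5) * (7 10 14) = (0 11 9 10 12 13 4 2 14 7 5) = [11, 1, 14, 3, 2, 0, 6, 5, 8, 10, 12, 9, 13, 4, 7]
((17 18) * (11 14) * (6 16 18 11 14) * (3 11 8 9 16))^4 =(3 11 6)(8 17 18 16 9) =[0, 1, 2, 11, 4, 5, 3, 7, 17, 8, 10, 6, 12, 13, 14, 15, 9, 18, 16]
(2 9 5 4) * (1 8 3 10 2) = (1 8 3 10 2 9 5 4) = [0, 8, 9, 10, 1, 4, 6, 7, 3, 5, 2]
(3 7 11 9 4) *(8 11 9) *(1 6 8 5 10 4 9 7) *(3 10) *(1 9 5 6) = (3 9 5)(4 10)(6 8 11) = [0, 1, 2, 9, 10, 3, 8, 7, 11, 5, 4, 6]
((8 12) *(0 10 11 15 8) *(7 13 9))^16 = (0 8 11)(7 13 9)(10 12 15) = [8, 1, 2, 3, 4, 5, 6, 13, 11, 7, 12, 0, 15, 9, 14, 10]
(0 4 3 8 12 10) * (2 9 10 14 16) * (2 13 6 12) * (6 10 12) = (0 4 3 8 2 9 12 14 16 13 10) = [4, 1, 9, 8, 3, 5, 6, 7, 2, 12, 0, 11, 14, 10, 16, 15, 13]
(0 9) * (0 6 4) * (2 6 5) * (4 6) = [9, 1, 4, 3, 0, 2, 6, 7, 8, 5] = (0 9 5 2 4)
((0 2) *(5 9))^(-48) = (9) = [0, 1, 2, 3, 4, 5, 6, 7, 8, 9]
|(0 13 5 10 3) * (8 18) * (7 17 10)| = |(0 13 5 7 17 10 3)(8 18)| = 14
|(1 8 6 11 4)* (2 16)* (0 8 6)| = 4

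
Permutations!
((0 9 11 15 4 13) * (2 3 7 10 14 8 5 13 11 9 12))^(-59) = (0 12 2 3 7 10 14 8 5 13)(4 11 15) = [12, 1, 3, 7, 11, 13, 6, 10, 5, 9, 14, 15, 2, 0, 8, 4]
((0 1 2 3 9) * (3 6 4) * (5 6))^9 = [1, 2, 5, 9, 3, 6, 4, 7, 8, 0] = (0 1 2 5 6 4 3 9)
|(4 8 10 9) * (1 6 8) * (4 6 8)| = |(1 8 10 9 6 4)| = 6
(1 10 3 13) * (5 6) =(1 10 3 13)(5 6) =[0, 10, 2, 13, 4, 6, 5, 7, 8, 9, 3, 11, 12, 1]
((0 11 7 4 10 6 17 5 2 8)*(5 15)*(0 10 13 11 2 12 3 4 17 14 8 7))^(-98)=(0 2 7 17 15 5 12 3 4 13 11)(6 8)(10 14)=[2, 1, 7, 4, 13, 12, 8, 17, 6, 9, 14, 0, 3, 11, 10, 5, 16, 15]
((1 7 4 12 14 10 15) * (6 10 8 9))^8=[0, 10, 2, 3, 1, 5, 8, 15, 12, 14, 9, 11, 7, 13, 4, 6]=(1 10 9 14 4)(6 8 12 7 15)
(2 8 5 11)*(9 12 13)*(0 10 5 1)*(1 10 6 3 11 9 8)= (0 6 3 11 2 1)(5 9 12 13 8 10)= [6, 0, 1, 11, 4, 9, 3, 7, 10, 12, 5, 2, 13, 8]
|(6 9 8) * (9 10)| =|(6 10 9 8)| =4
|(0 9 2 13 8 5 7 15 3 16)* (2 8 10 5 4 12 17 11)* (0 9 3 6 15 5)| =|(0 3 16 9 8 4 12 17 11 2 13 10)(5 7)(6 15)| =12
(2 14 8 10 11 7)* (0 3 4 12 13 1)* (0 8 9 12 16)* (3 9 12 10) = (0 9 10 11 7 2 14 12 13 1 8 3 4 16) = [9, 8, 14, 4, 16, 5, 6, 2, 3, 10, 11, 7, 13, 1, 12, 15, 0]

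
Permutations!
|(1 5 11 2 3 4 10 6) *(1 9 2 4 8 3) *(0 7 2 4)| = 12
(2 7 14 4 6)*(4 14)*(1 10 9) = [0, 10, 7, 3, 6, 5, 2, 4, 8, 1, 9, 11, 12, 13, 14] = (14)(1 10 9)(2 7 4 6)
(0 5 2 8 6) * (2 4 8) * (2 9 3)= (0 5 4 8 6)(2 9 3)= [5, 1, 9, 2, 8, 4, 0, 7, 6, 3]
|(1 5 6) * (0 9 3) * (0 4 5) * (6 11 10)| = 9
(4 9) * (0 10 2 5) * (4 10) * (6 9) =(0 4 6 9 10 2 5) =[4, 1, 5, 3, 6, 0, 9, 7, 8, 10, 2]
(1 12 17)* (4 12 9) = (1 9 4 12 17) = [0, 9, 2, 3, 12, 5, 6, 7, 8, 4, 10, 11, 17, 13, 14, 15, 16, 1]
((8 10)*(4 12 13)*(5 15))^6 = (15) = [0, 1, 2, 3, 4, 5, 6, 7, 8, 9, 10, 11, 12, 13, 14, 15]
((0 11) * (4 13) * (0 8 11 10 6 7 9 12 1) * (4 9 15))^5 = [4, 15, 2, 3, 0, 5, 9, 12, 11, 6, 13, 8, 7, 10, 14, 1] = (0 4)(1 15)(6 9)(7 12)(8 11)(10 13)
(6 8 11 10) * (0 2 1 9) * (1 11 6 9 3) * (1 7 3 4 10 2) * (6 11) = [1, 4, 6, 7, 10, 5, 8, 3, 11, 0, 9, 2] = (0 1 4 10 9)(2 6 8 11)(3 7)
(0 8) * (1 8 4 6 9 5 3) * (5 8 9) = (0 4 6 5 3 1 9 8) = [4, 9, 2, 1, 6, 3, 5, 7, 0, 8]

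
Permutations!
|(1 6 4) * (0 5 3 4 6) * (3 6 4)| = 5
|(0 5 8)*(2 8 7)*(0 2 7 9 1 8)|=6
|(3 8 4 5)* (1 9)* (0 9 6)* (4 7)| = 20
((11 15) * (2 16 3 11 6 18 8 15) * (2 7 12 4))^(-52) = (18)(2 7 16 12 3 4 11) = [0, 1, 7, 4, 11, 5, 6, 16, 8, 9, 10, 2, 3, 13, 14, 15, 12, 17, 18]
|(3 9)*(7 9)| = 3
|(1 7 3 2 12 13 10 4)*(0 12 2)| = 8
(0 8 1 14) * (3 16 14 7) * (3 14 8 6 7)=[6, 3, 2, 16, 4, 5, 7, 14, 1, 9, 10, 11, 12, 13, 0, 15, 8]=(0 6 7 14)(1 3 16 8)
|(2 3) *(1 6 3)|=4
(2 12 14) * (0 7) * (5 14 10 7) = (0 5 14 2 12 10 7) = [5, 1, 12, 3, 4, 14, 6, 0, 8, 9, 7, 11, 10, 13, 2]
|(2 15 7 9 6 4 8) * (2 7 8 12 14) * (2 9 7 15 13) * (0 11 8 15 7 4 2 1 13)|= 10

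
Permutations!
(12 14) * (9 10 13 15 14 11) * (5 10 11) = (5 10 13 15 14 12)(9 11) = [0, 1, 2, 3, 4, 10, 6, 7, 8, 11, 13, 9, 5, 15, 12, 14]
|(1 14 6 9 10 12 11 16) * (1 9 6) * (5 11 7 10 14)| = |(1 5 11 16 9 14)(7 10 12)| = 6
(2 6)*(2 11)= (2 6 11)= [0, 1, 6, 3, 4, 5, 11, 7, 8, 9, 10, 2]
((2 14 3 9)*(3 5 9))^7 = (2 9 5 14) = [0, 1, 9, 3, 4, 14, 6, 7, 8, 5, 10, 11, 12, 13, 2]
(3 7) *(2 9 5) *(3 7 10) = (2 9 5)(3 10) = [0, 1, 9, 10, 4, 2, 6, 7, 8, 5, 3]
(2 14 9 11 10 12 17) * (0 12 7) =(0 12 17 2 14 9 11 10 7) =[12, 1, 14, 3, 4, 5, 6, 0, 8, 11, 7, 10, 17, 13, 9, 15, 16, 2]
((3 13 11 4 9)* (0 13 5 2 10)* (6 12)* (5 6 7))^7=[12, 1, 3, 0, 2, 9, 13, 4, 8, 10, 6, 5, 11, 7]=(0 12 11 5 9 10 6 13 7 4 2 3)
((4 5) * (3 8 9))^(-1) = [0, 1, 2, 9, 5, 4, 6, 7, 3, 8] = (3 9 8)(4 5)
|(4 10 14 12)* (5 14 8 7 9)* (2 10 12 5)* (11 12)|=30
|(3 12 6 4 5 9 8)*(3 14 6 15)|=|(3 12 15)(4 5 9 8 14 6)|=6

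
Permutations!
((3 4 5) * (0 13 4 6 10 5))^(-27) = (13)(3 6 10 5) = [0, 1, 2, 6, 4, 3, 10, 7, 8, 9, 5, 11, 12, 13]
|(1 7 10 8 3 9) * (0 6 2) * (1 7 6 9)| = |(0 9 7 10 8 3 1 6 2)| = 9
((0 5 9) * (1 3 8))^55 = [5, 3, 2, 8, 4, 9, 6, 7, 1, 0] = (0 5 9)(1 3 8)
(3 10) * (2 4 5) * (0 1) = (0 1)(2 4 5)(3 10) = [1, 0, 4, 10, 5, 2, 6, 7, 8, 9, 3]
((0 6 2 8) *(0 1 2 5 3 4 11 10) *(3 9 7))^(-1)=(0 10 11 4 3 7 9 5 6)(1 8 2)=[10, 8, 1, 7, 3, 6, 0, 9, 2, 5, 11, 4]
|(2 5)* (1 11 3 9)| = 4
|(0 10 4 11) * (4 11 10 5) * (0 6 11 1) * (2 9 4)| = |(0 5 2 9 4 10 1)(6 11)| = 14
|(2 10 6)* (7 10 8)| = |(2 8 7 10 6)| = 5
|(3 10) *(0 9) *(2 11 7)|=|(0 9)(2 11 7)(3 10)|=6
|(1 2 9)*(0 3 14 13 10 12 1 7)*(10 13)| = 9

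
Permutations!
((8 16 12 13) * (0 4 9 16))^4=(0 12 4 13 9 8 16)=[12, 1, 2, 3, 13, 5, 6, 7, 16, 8, 10, 11, 4, 9, 14, 15, 0]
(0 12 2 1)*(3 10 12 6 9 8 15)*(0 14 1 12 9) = [6, 14, 12, 10, 4, 5, 0, 7, 15, 8, 9, 11, 2, 13, 1, 3] = (0 6)(1 14)(2 12)(3 10 9 8 15)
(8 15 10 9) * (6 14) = (6 14)(8 15 10 9) = [0, 1, 2, 3, 4, 5, 14, 7, 15, 8, 9, 11, 12, 13, 6, 10]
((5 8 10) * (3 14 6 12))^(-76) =(14)(5 10 8) =[0, 1, 2, 3, 4, 10, 6, 7, 5, 9, 8, 11, 12, 13, 14]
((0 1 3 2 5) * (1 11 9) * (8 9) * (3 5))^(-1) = (0 5 1 9 8 11)(2 3) = [5, 9, 3, 2, 4, 1, 6, 7, 11, 8, 10, 0]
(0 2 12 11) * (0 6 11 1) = (0 2 12 1)(6 11) = [2, 0, 12, 3, 4, 5, 11, 7, 8, 9, 10, 6, 1]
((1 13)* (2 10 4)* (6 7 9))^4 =(13)(2 10 4)(6 7 9) =[0, 1, 10, 3, 2, 5, 7, 9, 8, 6, 4, 11, 12, 13]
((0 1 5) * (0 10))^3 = (0 10 5 1) = [10, 0, 2, 3, 4, 1, 6, 7, 8, 9, 5]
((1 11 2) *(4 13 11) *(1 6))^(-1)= (1 6 2 11 13 4)= [0, 6, 11, 3, 1, 5, 2, 7, 8, 9, 10, 13, 12, 4]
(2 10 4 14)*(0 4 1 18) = [4, 18, 10, 3, 14, 5, 6, 7, 8, 9, 1, 11, 12, 13, 2, 15, 16, 17, 0] = (0 4 14 2 10 1 18)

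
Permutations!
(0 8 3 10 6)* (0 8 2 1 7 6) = (0 2 1 7 6 8 3 10) = [2, 7, 1, 10, 4, 5, 8, 6, 3, 9, 0]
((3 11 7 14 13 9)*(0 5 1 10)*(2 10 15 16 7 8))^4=(0 16 9 2 1 14 11)(3 10 15 13 8 5 7)=[16, 14, 1, 10, 4, 7, 6, 3, 5, 2, 15, 0, 12, 8, 11, 13, 9]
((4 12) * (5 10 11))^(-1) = (4 12)(5 11 10) = [0, 1, 2, 3, 12, 11, 6, 7, 8, 9, 5, 10, 4]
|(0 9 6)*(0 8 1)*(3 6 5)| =7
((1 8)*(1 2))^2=(1 2 8)=[0, 2, 8, 3, 4, 5, 6, 7, 1]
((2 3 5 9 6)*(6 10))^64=(2 10 5)(3 6 9)=[0, 1, 10, 6, 4, 2, 9, 7, 8, 3, 5]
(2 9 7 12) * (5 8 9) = (2 5 8 9 7 12) = [0, 1, 5, 3, 4, 8, 6, 12, 9, 7, 10, 11, 2]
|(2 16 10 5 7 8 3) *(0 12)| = |(0 12)(2 16 10 5 7 8 3)| = 14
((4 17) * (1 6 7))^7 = (1 6 7)(4 17) = [0, 6, 2, 3, 17, 5, 7, 1, 8, 9, 10, 11, 12, 13, 14, 15, 16, 4]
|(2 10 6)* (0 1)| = |(0 1)(2 10 6)| = 6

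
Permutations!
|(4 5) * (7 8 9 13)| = 4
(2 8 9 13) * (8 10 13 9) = (2 10 13) = [0, 1, 10, 3, 4, 5, 6, 7, 8, 9, 13, 11, 12, 2]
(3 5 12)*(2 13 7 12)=(2 13 7 12 3 5)=[0, 1, 13, 5, 4, 2, 6, 12, 8, 9, 10, 11, 3, 7]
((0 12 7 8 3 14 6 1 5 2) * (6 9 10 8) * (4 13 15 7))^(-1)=[2, 6, 5, 8, 12, 1, 7, 15, 10, 14, 9, 11, 0, 4, 3, 13]=(0 2 5 1 6 7 15 13 4 12)(3 8 10 9 14)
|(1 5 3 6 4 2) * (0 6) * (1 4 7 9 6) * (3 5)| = |(0 1 3)(2 4)(6 7 9)| = 6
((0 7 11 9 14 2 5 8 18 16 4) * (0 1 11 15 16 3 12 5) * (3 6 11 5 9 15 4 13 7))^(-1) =[2, 4, 14, 0, 7, 1, 18, 13, 5, 12, 10, 6, 3, 16, 9, 11, 15, 17, 8] =(0 2 14 9 12 3)(1 4 7 13 16 15 11 6 18 8 5)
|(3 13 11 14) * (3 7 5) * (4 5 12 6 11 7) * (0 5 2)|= |(0 5 3 13 7 12 6 11 14 4 2)|= 11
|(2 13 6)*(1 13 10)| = |(1 13 6 2 10)| = 5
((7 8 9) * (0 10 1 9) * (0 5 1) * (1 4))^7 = (0 10)(1 9 7 8 5 4) = [10, 9, 2, 3, 1, 4, 6, 8, 5, 7, 0]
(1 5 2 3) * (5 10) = [0, 10, 3, 1, 4, 2, 6, 7, 8, 9, 5] = (1 10 5 2 3)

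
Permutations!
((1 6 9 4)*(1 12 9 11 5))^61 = (1 6 11 5)(4 12 9) = [0, 6, 2, 3, 12, 1, 11, 7, 8, 4, 10, 5, 9]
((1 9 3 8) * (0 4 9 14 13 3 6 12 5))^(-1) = (0 5 12 6 9 4)(1 8 3 13 14) = [5, 8, 2, 13, 0, 12, 9, 7, 3, 4, 10, 11, 6, 14, 1]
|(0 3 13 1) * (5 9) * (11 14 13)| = |(0 3 11 14 13 1)(5 9)| = 6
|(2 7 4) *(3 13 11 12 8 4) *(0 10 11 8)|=12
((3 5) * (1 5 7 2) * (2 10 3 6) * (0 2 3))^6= (0 7 6 1)(2 10 3 5)= [7, 0, 10, 5, 4, 2, 1, 6, 8, 9, 3]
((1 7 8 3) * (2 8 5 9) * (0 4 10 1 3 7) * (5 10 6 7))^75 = (0 7)(1 6)(2 9 5 8)(4 10) = [7, 6, 9, 3, 10, 8, 1, 0, 2, 5, 4]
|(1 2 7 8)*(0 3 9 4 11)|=20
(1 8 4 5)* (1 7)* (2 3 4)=[0, 8, 3, 4, 5, 7, 6, 1, 2]=(1 8 2 3 4 5 7)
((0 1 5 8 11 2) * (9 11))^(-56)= (11)= [0, 1, 2, 3, 4, 5, 6, 7, 8, 9, 10, 11]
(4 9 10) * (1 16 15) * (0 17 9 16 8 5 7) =(0 17 9 10 4 16 15 1 8 5 7) =[17, 8, 2, 3, 16, 7, 6, 0, 5, 10, 4, 11, 12, 13, 14, 1, 15, 9]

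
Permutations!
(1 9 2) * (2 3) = (1 9 3 2) = [0, 9, 1, 2, 4, 5, 6, 7, 8, 3]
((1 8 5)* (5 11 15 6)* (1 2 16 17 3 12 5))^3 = (1 15 8 6 11)(2 3)(5 17)(12 16) = [0, 15, 3, 2, 4, 17, 11, 7, 6, 9, 10, 1, 16, 13, 14, 8, 12, 5]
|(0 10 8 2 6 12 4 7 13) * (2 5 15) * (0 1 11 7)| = |(0 10 8 5 15 2 6 12 4)(1 11 7 13)| = 36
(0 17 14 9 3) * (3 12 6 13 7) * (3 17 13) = (0 13 7 17 14 9 12 6 3) = [13, 1, 2, 0, 4, 5, 3, 17, 8, 12, 10, 11, 6, 7, 9, 15, 16, 14]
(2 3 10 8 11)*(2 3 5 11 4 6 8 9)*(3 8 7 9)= (2 5 11 8 4 6 7 9)(3 10)= [0, 1, 5, 10, 6, 11, 7, 9, 4, 2, 3, 8]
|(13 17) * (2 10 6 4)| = |(2 10 6 4)(13 17)| = 4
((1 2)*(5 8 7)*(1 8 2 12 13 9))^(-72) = (13) = [0, 1, 2, 3, 4, 5, 6, 7, 8, 9, 10, 11, 12, 13]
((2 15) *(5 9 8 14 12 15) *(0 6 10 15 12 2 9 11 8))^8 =[15, 1, 8, 3, 4, 14, 9, 7, 5, 10, 0, 2, 12, 13, 11, 6] =(0 15 6 9 10)(2 8 5 14 11)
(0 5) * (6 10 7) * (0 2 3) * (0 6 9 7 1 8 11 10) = (0 5 2 3 6)(1 8 11 10)(7 9) = [5, 8, 3, 6, 4, 2, 0, 9, 11, 7, 1, 10]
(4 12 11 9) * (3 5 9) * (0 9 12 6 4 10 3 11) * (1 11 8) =(0 9 10 3 5 12)(1 11 8)(4 6) =[9, 11, 2, 5, 6, 12, 4, 7, 1, 10, 3, 8, 0]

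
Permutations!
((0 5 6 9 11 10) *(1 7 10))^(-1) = (0 10 7 1 11 9 6 5) = [10, 11, 2, 3, 4, 0, 5, 1, 8, 6, 7, 9]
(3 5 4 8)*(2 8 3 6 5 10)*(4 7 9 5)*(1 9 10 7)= (1 9 5)(2 8 6 4 3 7 10)= [0, 9, 8, 7, 3, 1, 4, 10, 6, 5, 2]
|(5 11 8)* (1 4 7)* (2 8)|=12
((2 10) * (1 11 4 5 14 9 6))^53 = (1 14 11 9 4 6 5)(2 10) = [0, 14, 10, 3, 6, 1, 5, 7, 8, 4, 2, 9, 12, 13, 11]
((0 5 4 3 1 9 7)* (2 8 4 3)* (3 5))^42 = (0 1 7 3 9) = [1, 7, 2, 9, 4, 5, 6, 3, 8, 0]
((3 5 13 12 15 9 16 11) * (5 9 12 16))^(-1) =[0, 1, 2, 11, 4, 9, 6, 7, 8, 3, 10, 16, 15, 5, 14, 12, 13] =(3 11 16 13 5 9)(12 15)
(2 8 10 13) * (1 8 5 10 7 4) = (1 8 7 4)(2 5 10 13) = [0, 8, 5, 3, 1, 10, 6, 4, 7, 9, 13, 11, 12, 2]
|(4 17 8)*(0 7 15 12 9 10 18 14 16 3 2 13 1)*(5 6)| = |(0 7 15 12 9 10 18 14 16 3 2 13 1)(4 17 8)(5 6)| = 78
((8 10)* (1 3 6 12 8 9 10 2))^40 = [0, 8, 12, 2, 4, 5, 1, 7, 6, 9, 10, 11, 3] = (1 8 6)(2 12 3)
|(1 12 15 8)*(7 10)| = 4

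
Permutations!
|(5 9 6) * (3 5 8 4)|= 6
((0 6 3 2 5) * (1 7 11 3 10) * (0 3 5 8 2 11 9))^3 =(11)(0 1)(2 8)(6 7)(9 10) =[1, 0, 8, 3, 4, 5, 7, 6, 2, 10, 9, 11]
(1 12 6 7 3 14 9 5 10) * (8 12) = (1 8 12 6 7 3 14 9 5 10) = [0, 8, 2, 14, 4, 10, 7, 3, 12, 5, 1, 11, 6, 13, 9]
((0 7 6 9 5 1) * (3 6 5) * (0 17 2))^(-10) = (0 5 17)(1 2 7)(3 9 6) = [5, 2, 7, 9, 4, 17, 3, 1, 8, 6, 10, 11, 12, 13, 14, 15, 16, 0]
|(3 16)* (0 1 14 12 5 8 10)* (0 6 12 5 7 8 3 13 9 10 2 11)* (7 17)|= 16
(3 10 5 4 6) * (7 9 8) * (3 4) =[0, 1, 2, 10, 6, 3, 4, 9, 7, 8, 5] =(3 10 5)(4 6)(7 9 8)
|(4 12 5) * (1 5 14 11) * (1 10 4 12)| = 7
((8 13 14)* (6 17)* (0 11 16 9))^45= (0 11 16 9)(6 17)= [11, 1, 2, 3, 4, 5, 17, 7, 8, 0, 10, 16, 12, 13, 14, 15, 9, 6]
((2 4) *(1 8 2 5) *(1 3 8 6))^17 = (1 6)(2 5 8 4 3) = [0, 6, 5, 2, 3, 8, 1, 7, 4]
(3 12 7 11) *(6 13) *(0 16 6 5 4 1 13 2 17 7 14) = (0 16 6 2 17 7 11 3 12 14)(1 13 5 4) = [16, 13, 17, 12, 1, 4, 2, 11, 8, 9, 10, 3, 14, 5, 0, 15, 6, 7]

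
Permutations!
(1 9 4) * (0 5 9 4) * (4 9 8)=(0 5 8 4 1 9)=[5, 9, 2, 3, 1, 8, 6, 7, 4, 0]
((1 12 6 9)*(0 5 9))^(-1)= (0 6 12 1 9 5)= [6, 9, 2, 3, 4, 0, 12, 7, 8, 5, 10, 11, 1]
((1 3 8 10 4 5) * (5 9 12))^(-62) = [0, 8, 2, 10, 12, 3, 6, 7, 4, 5, 9, 11, 1] = (1 8 4 12)(3 10 9 5)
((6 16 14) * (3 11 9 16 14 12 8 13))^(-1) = (3 13 8 12 16 9 11)(6 14) = [0, 1, 2, 13, 4, 5, 14, 7, 12, 11, 10, 3, 16, 8, 6, 15, 9]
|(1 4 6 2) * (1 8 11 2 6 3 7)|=|(1 4 3 7)(2 8 11)|=12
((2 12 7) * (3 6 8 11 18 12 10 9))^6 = (2 11 9 12 6)(3 7 8 10 18) = [0, 1, 11, 7, 4, 5, 2, 8, 10, 12, 18, 9, 6, 13, 14, 15, 16, 17, 3]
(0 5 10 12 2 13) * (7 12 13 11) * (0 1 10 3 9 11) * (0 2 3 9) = [5, 10, 2, 0, 4, 9, 6, 12, 8, 11, 13, 7, 3, 1] = (0 5 9 11 7 12 3)(1 10 13)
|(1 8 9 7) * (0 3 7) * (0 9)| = |(9)(0 3 7 1 8)| = 5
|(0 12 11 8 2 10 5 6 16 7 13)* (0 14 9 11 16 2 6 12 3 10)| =14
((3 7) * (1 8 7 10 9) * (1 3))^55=(1 8 7)(3 10 9)=[0, 8, 2, 10, 4, 5, 6, 1, 7, 3, 9]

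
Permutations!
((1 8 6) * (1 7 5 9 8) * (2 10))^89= (2 10)(5 7 6 8 9)= [0, 1, 10, 3, 4, 7, 8, 6, 9, 5, 2]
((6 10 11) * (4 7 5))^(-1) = (4 5 7)(6 11 10) = [0, 1, 2, 3, 5, 7, 11, 4, 8, 9, 6, 10]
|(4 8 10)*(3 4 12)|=|(3 4 8 10 12)|=5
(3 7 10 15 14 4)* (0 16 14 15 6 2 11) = (0 16 14 4 3 7 10 6 2 11) = [16, 1, 11, 7, 3, 5, 2, 10, 8, 9, 6, 0, 12, 13, 4, 15, 14]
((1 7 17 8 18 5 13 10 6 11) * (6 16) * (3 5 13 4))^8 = [0, 6, 2, 4, 5, 3, 10, 11, 7, 9, 18, 16, 12, 8, 14, 15, 13, 1, 17] = (1 6 10 18 17)(3 4 5)(7 11 16 13 8)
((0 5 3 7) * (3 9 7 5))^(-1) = (0 7 9 5 3) = [7, 1, 2, 0, 4, 3, 6, 9, 8, 5]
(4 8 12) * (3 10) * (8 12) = (3 10)(4 12) = [0, 1, 2, 10, 12, 5, 6, 7, 8, 9, 3, 11, 4]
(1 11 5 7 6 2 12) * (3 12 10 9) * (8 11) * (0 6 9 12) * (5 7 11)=(0 6 2 10 12 1 8 5 11 7 9 3)=[6, 8, 10, 0, 4, 11, 2, 9, 5, 3, 12, 7, 1]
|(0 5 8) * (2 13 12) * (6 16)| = 6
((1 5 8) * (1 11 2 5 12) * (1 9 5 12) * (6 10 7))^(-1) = (2 11 8 5 9 12)(6 7 10) = [0, 1, 11, 3, 4, 9, 7, 10, 5, 12, 6, 8, 2]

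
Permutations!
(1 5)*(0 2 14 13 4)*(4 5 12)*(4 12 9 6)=(0 2 14 13 5 1 9 6 4)=[2, 9, 14, 3, 0, 1, 4, 7, 8, 6, 10, 11, 12, 5, 13]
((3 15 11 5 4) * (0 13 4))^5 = [11, 1, 2, 13, 0, 15, 6, 7, 8, 9, 10, 3, 12, 5, 14, 4] = (0 11 3 13 5 15 4)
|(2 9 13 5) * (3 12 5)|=|(2 9 13 3 12 5)|=6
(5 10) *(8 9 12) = (5 10)(8 9 12) = [0, 1, 2, 3, 4, 10, 6, 7, 9, 12, 5, 11, 8]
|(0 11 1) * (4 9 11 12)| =6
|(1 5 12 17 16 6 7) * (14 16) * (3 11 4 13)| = |(1 5 12 17 14 16 6 7)(3 11 4 13)| = 8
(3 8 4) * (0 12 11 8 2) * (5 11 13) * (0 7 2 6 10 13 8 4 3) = (0 12 8 3 6 10 13 5 11 4)(2 7) = [12, 1, 7, 6, 0, 11, 10, 2, 3, 9, 13, 4, 8, 5]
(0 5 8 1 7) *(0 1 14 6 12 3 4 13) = [5, 7, 2, 4, 13, 8, 12, 1, 14, 9, 10, 11, 3, 0, 6] = (0 5 8 14 6 12 3 4 13)(1 7)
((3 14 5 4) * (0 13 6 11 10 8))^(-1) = [8, 1, 2, 4, 5, 14, 13, 7, 10, 9, 11, 6, 12, 0, 3] = (0 8 10 11 6 13)(3 4 5 14)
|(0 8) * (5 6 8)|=4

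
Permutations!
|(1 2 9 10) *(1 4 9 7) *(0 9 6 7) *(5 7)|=|(0 9 10 4 6 5 7 1 2)|=9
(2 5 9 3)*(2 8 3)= (2 5 9)(3 8)= [0, 1, 5, 8, 4, 9, 6, 7, 3, 2]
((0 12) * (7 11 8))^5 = (0 12)(7 8 11) = [12, 1, 2, 3, 4, 5, 6, 8, 11, 9, 10, 7, 0]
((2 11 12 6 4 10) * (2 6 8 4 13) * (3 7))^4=(2 4)(6 12)(8 13)(10 11)=[0, 1, 4, 3, 2, 5, 12, 7, 13, 9, 11, 10, 6, 8]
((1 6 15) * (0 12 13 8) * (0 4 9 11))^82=(0 9 8 12 11 4 13)(1 6 15)=[9, 6, 2, 3, 13, 5, 15, 7, 12, 8, 10, 4, 11, 0, 14, 1]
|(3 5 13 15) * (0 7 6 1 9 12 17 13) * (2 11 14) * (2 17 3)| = |(0 7 6 1 9 12 3 5)(2 11 14 17 13 15)| = 24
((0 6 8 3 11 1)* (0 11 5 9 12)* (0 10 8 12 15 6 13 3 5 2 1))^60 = [0, 1, 2, 3, 4, 12, 5, 7, 6, 10, 15, 11, 9, 13, 14, 8] = (5 12 9 10 15 8 6)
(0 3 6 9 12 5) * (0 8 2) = (0 3 6 9 12 5 8 2) = [3, 1, 0, 6, 4, 8, 9, 7, 2, 12, 10, 11, 5]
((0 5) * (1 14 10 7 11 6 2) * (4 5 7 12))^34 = (0 7 11 6 2 1 14 10 12 4 5) = [7, 14, 1, 3, 5, 0, 2, 11, 8, 9, 12, 6, 4, 13, 10]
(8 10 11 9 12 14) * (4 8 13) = (4 8 10 11 9 12 14 13) = [0, 1, 2, 3, 8, 5, 6, 7, 10, 12, 11, 9, 14, 4, 13]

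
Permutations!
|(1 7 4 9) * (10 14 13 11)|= |(1 7 4 9)(10 14 13 11)|= 4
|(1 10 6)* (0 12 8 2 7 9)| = |(0 12 8 2 7 9)(1 10 6)| = 6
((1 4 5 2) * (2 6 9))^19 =(1 4 5 6 9 2) =[0, 4, 1, 3, 5, 6, 9, 7, 8, 2]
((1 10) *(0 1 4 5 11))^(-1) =(0 11 5 4 10 1) =[11, 0, 2, 3, 10, 4, 6, 7, 8, 9, 1, 5]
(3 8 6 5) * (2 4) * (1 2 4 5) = (1 2 5 3 8 6) = [0, 2, 5, 8, 4, 3, 1, 7, 6]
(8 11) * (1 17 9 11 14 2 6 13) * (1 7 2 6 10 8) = (1 17 9 11)(2 10 8 14 6 13 7) = [0, 17, 10, 3, 4, 5, 13, 2, 14, 11, 8, 1, 12, 7, 6, 15, 16, 9]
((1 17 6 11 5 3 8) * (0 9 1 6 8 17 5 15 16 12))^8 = (0 11 3)(1 16 8)(5 12 6)(9 15 17) = [11, 16, 2, 0, 4, 12, 5, 7, 1, 15, 10, 3, 6, 13, 14, 17, 8, 9]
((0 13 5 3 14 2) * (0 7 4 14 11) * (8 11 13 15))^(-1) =[11, 1, 14, 5, 7, 13, 6, 2, 15, 9, 10, 8, 12, 3, 4, 0] =(0 11 8 15)(2 14 4 7)(3 5 13)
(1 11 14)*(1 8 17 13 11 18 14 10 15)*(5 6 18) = [0, 5, 2, 3, 4, 6, 18, 7, 17, 9, 15, 10, 12, 11, 8, 1, 16, 13, 14] = (1 5 6 18 14 8 17 13 11 10 15)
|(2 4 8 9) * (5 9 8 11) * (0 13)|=10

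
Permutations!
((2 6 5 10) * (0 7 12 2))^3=(0 2 10 12 5 7 6)=[2, 1, 10, 3, 4, 7, 0, 6, 8, 9, 12, 11, 5]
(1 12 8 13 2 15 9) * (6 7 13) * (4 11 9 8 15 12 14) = (1 14 4 11 9)(2 12 15 8 6 7 13) = [0, 14, 12, 3, 11, 5, 7, 13, 6, 1, 10, 9, 15, 2, 4, 8]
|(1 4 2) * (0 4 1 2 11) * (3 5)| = |(0 4 11)(3 5)| = 6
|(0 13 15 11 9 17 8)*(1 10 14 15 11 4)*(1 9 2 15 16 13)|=|(0 1 10 14 16 13 11 2 15 4 9 17 8)|=13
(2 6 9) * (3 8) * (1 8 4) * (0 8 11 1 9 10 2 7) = (0 8 3 4 9 7)(1 11)(2 6 10) = [8, 11, 6, 4, 9, 5, 10, 0, 3, 7, 2, 1]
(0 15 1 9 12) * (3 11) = (0 15 1 9 12)(3 11) = [15, 9, 2, 11, 4, 5, 6, 7, 8, 12, 10, 3, 0, 13, 14, 1]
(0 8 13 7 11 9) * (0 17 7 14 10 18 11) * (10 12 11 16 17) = [8, 1, 2, 3, 4, 5, 6, 0, 13, 10, 18, 9, 11, 14, 12, 15, 17, 7, 16] = (0 8 13 14 12 11 9 10 18 16 17 7)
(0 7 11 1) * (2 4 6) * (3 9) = (0 7 11 1)(2 4 6)(3 9) = [7, 0, 4, 9, 6, 5, 2, 11, 8, 3, 10, 1]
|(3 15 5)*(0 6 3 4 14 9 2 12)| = |(0 6 3 15 5 4 14 9 2 12)| = 10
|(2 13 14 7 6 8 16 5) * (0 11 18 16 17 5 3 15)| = 24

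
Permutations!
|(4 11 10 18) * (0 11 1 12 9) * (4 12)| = 6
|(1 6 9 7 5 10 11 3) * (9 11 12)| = 20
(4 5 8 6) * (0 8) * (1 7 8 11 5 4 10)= (0 11 5)(1 7 8 6 10)= [11, 7, 2, 3, 4, 0, 10, 8, 6, 9, 1, 5]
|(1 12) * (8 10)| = |(1 12)(8 10)| = 2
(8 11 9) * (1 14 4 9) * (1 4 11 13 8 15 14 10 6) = (1 10 6)(4 9 15 14 11)(8 13) = [0, 10, 2, 3, 9, 5, 1, 7, 13, 15, 6, 4, 12, 8, 11, 14]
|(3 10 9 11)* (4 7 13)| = |(3 10 9 11)(4 7 13)| = 12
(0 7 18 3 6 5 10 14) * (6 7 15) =[15, 1, 2, 7, 4, 10, 5, 18, 8, 9, 14, 11, 12, 13, 0, 6, 16, 17, 3] =(0 15 6 5 10 14)(3 7 18)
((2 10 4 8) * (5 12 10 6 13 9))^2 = (2 13 5 10 8 6 9 12 4) = [0, 1, 13, 3, 2, 10, 9, 7, 6, 12, 8, 11, 4, 5]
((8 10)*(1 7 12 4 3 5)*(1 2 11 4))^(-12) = (12)(2 3 11 5 4) = [0, 1, 3, 11, 2, 4, 6, 7, 8, 9, 10, 5, 12]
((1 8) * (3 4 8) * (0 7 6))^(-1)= [6, 8, 2, 1, 3, 5, 7, 0, 4]= (0 6 7)(1 8 4 3)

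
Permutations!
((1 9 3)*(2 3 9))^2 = (9)(1 3 2) = [0, 3, 1, 2, 4, 5, 6, 7, 8, 9]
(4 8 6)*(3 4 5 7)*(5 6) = (3 4 8 5 7) = [0, 1, 2, 4, 8, 7, 6, 3, 5]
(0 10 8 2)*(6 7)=(0 10 8 2)(6 7)=[10, 1, 0, 3, 4, 5, 7, 6, 2, 9, 8]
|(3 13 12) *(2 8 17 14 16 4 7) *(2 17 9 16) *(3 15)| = 8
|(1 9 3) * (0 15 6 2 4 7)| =|(0 15 6 2 4 7)(1 9 3)| =6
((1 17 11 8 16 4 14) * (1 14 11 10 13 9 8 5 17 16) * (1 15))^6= [0, 10, 2, 3, 9, 15, 6, 7, 5, 11, 16, 8, 12, 4, 14, 17, 13, 1]= (1 10 16 13 4 9 11 8 5 15 17)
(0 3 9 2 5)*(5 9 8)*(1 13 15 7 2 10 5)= (0 3 8 1 13 15 7 2 9 10 5)= [3, 13, 9, 8, 4, 0, 6, 2, 1, 10, 5, 11, 12, 15, 14, 7]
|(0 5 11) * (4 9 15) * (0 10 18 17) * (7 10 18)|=30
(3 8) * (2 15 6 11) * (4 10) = (2 15 6 11)(3 8)(4 10) = [0, 1, 15, 8, 10, 5, 11, 7, 3, 9, 4, 2, 12, 13, 14, 6]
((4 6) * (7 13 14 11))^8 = (14) = [0, 1, 2, 3, 4, 5, 6, 7, 8, 9, 10, 11, 12, 13, 14]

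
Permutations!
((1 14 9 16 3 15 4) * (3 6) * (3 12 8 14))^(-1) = (1 4 15 3)(6 16 9 14 8 12) = [0, 4, 2, 1, 15, 5, 16, 7, 12, 14, 10, 11, 6, 13, 8, 3, 9]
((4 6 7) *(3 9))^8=(9)(4 7 6)=[0, 1, 2, 3, 7, 5, 4, 6, 8, 9]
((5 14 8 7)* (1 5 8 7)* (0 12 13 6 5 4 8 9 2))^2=(0 13 5 7 2 12 6 14 9)(1 8 4)=[13, 8, 12, 3, 1, 7, 14, 2, 4, 0, 10, 11, 6, 5, 9]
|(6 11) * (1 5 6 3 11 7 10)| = |(1 5 6 7 10)(3 11)| = 10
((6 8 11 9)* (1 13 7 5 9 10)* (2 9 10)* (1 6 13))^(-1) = [0, 1, 11, 3, 4, 7, 10, 13, 6, 2, 5, 8, 12, 9] = (2 11 8 6 10 5 7 13 9)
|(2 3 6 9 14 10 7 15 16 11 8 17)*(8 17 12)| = 22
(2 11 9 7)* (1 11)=(1 11 9 7 2)=[0, 11, 1, 3, 4, 5, 6, 2, 8, 7, 10, 9]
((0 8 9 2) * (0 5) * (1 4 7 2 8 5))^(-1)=(0 5)(1 2 7 4)(8 9)=[5, 2, 7, 3, 1, 0, 6, 4, 9, 8]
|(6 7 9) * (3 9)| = |(3 9 6 7)| = 4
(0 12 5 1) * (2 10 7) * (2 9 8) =[12, 0, 10, 3, 4, 1, 6, 9, 2, 8, 7, 11, 5] =(0 12 5 1)(2 10 7 9 8)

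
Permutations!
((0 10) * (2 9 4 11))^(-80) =[0, 1, 2, 3, 4, 5, 6, 7, 8, 9, 10, 11] =(11)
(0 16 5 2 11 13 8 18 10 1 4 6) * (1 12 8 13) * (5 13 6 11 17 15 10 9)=(0 16 13 6)(1 4 11)(2 17 15 10 12 8 18 9 5)=[16, 4, 17, 3, 11, 2, 0, 7, 18, 5, 12, 1, 8, 6, 14, 10, 13, 15, 9]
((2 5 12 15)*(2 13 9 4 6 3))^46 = (2 5 12 15 13 9 4 6 3) = [0, 1, 5, 2, 6, 12, 3, 7, 8, 4, 10, 11, 15, 9, 14, 13]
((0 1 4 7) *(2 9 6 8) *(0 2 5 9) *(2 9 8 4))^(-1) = (0 2 1)(4 6 9 7)(5 8) = [2, 0, 1, 3, 6, 8, 9, 4, 5, 7]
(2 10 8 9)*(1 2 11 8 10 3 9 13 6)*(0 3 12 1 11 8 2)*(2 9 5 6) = (0 3 5 6 11 9 8 13 2 12 1) = [3, 0, 12, 5, 4, 6, 11, 7, 13, 8, 10, 9, 1, 2]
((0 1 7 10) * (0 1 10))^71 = (0 7 1 10) = [7, 10, 2, 3, 4, 5, 6, 1, 8, 9, 0]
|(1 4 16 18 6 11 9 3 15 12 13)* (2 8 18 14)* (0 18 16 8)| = |(0 18 6 11 9 3 15 12 13 1 4 8 16 14 2)| = 15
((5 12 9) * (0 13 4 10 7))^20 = (13)(5 9 12) = [0, 1, 2, 3, 4, 9, 6, 7, 8, 12, 10, 11, 5, 13]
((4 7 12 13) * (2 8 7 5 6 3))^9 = (13) = [0, 1, 2, 3, 4, 5, 6, 7, 8, 9, 10, 11, 12, 13]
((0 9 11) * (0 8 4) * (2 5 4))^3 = (0 8 4 11 5 9 2) = [8, 1, 0, 3, 11, 9, 6, 7, 4, 2, 10, 5]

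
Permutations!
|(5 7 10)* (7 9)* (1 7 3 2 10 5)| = 7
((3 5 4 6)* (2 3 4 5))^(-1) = [0, 1, 3, 2, 6, 5, 4] = (2 3)(4 6)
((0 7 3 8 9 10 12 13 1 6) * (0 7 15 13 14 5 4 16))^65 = (0 7 12)(1 9 4)(3 14 15)(5 13 8)(6 10 16) = [7, 9, 2, 14, 1, 13, 10, 12, 5, 4, 16, 11, 0, 8, 15, 3, 6]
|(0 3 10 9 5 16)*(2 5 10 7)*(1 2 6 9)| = |(0 3 7 6 9 10 1 2 5 16)| = 10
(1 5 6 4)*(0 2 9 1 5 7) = (0 2 9 1 7)(4 5 6) = [2, 7, 9, 3, 5, 6, 4, 0, 8, 1]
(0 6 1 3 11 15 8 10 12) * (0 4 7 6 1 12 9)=[1, 3, 2, 11, 7, 5, 12, 6, 10, 0, 9, 15, 4, 13, 14, 8]=(0 1 3 11 15 8 10 9)(4 7 6 12)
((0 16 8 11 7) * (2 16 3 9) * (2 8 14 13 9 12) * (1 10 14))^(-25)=[3, 10, 16, 12, 4, 5, 6, 0, 11, 8, 14, 7, 2, 9, 13, 15, 1]=(0 3 12 2 16 1 10 14 13 9 8 11 7)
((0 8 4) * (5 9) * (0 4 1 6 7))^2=(9)(0 1 7 8 6)=[1, 7, 2, 3, 4, 5, 0, 8, 6, 9]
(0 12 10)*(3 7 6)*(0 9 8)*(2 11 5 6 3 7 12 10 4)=(0 10 9 8)(2 11 5 6 7 3 12 4)=[10, 1, 11, 12, 2, 6, 7, 3, 0, 8, 9, 5, 4]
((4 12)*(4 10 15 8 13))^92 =(4 10 8)(12 15 13) =[0, 1, 2, 3, 10, 5, 6, 7, 4, 9, 8, 11, 15, 12, 14, 13]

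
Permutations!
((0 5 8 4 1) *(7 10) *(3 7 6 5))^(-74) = [4, 8, 2, 1, 5, 10, 7, 0, 6, 9, 3] = (0 4 5 10 3 1 8 6 7)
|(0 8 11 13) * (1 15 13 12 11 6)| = 6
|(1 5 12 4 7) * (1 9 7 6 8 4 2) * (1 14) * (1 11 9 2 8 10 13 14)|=13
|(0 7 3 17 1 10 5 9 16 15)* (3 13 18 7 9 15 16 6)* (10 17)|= 42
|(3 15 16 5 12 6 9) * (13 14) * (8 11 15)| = |(3 8 11 15 16 5 12 6 9)(13 14)| = 18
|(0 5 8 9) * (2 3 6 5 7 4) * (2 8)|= 20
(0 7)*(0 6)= [7, 1, 2, 3, 4, 5, 0, 6]= (0 7 6)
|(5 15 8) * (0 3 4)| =3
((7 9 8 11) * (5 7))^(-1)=[0, 1, 2, 3, 4, 11, 6, 5, 9, 7, 10, 8]=(5 11 8 9 7)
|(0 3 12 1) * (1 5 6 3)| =|(0 1)(3 12 5 6)| =4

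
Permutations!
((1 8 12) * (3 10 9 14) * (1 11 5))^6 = (1 8 12 11 5)(3 9)(10 14) = [0, 8, 2, 9, 4, 1, 6, 7, 12, 3, 14, 5, 11, 13, 10]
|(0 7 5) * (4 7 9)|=5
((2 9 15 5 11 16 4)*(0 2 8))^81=(16)=[0, 1, 2, 3, 4, 5, 6, 7, 8, 9, 10, 11, 12, 13, 14, 15, 16]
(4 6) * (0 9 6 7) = (0 9 6 4 7) = [9, 1, 2, 3, 7, 5, 4, 0, 8, 6]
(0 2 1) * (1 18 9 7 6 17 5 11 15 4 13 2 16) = [16, 0, 18, 3, 13, 11, 17, 6, 8, 7, 10, 15, 12, 2, 14, 4, 1, 5, 9] = (0 16 1)(2 18 9 7 6 17 5 11 15 4 13)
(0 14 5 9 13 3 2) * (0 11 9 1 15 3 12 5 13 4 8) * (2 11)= [14, 15, 2, 11, 8, 1, 6, 7, 0, 4, 10, 9, 5, 12, 13, 3]= (0 14 13 12 5 1 15 3 11 9 4 8)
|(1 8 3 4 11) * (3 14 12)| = 7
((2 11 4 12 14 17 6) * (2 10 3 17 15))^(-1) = (2 15 14 12 4 11)(3 10 6 17) = [0, 1, 15, 10, 11, 5, 17, 7, 8, 9, 6, 2, 4, 13, 12, 14, 16, 3]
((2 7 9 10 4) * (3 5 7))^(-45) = (2 9 3 10 5 4 7) = [0, 1, 9, 10, 7, 4, 6, 2, 8, 3, 5]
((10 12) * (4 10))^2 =(4 12 10) =[0, 1, 2, 3, 12, 5, 6, 7, 8, 9, 4, 11, 10]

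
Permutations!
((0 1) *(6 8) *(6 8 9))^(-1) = [1, 0, 2, 3, 4, 5, 9, 7, 8, 6] = (0 1)(6 9)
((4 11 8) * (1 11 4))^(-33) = (11) = [0, 1, 2, 3, 4, 5, 6, 7, 8, 9, 10, 11]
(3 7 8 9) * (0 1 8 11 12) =(0 1 8 9 3 7 11 12) =[1, 8, 2, 7, 4, 5, 6, 11, 9, 3, 10, 12, 0]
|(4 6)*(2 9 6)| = |(2 9 6 4)| = 4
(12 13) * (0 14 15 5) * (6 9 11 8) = (0 14 15 5)(6 9 11 8)(12 13) = [14, 1, 2, 3, 4, 0, 9, 7, 6, 11, 10, 8, 13, 12, 15, 5]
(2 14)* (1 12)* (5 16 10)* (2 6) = (1 12)(2 14 6)(5 16 10) = [0, 12, 14, 3, 4, 16, 2, 7, 8, 9, 5, 11, 1, 13, 6, 15, 10]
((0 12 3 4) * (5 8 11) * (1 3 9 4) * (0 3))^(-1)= (0 1 3 4 9 12)(5 11 8)= [1, 3, 2, 4, 9, 11, 6, 7, 5, 12, 10, 8, 0]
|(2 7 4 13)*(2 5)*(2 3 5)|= |(2 7 4 13)(3 5)|= 4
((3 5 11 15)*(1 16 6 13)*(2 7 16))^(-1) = (1 13 6 16 7 2)(3 15 11 5) = [0, 13, 1, 15, 4, 3, 16, 2, 8, 9, 10, 5, 12, 6, 14, 11, 7]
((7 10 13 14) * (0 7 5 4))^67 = (0 14 7 5 10 4 13) = [14, 1, 2, 3, 13, 10, 6, 5, 8, 9, 4, 11, 12, 0, 7]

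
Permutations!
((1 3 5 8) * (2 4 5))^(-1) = (1 8 5 4 2 3) = [0, 8, 3, 1, 2, 4, 6, 7, 5]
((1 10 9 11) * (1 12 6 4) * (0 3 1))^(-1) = (0 4 6 12 11 9 10 1 3) = [4, 3, 2, 0, 6, 5, 12, 7, 8, 10, 1, 9, 11]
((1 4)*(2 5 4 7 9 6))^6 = (1 4 5 2 6 9 7) = [0, 4, 6, 3, 5, 2, 9, 1, 8, 7]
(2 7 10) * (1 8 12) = (1 8 12)(2 7 10) = [0, 8, 7, 3, 4, 5, 6, 10, 12, 9, 2, 11, 1]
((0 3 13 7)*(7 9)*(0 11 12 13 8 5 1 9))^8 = (0 12 7 1 8)(3 13 11 9 5) = [12, 8, 2, 13, 4, 3, 6, 1, 0, 5, 10, 9, 7, 11]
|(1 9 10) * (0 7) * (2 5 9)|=|(0 7)(1 2 5 9 10)|=10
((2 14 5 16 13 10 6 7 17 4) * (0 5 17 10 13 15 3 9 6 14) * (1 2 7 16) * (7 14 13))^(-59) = (0 5 1 2)(3 9 6 16 15)(4 14 17)(7 10 13) = [5, 2, 0, 9, 14, 1, 16, 10, 8, 6, 13, 11, 12, 7, 17, 3, 15, 4]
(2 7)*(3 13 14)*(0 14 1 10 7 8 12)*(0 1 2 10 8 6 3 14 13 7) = (14)(0 13 2 6 3 7 10)(1 8 12) = [13, 8, 6, 7, 4, 5, 3, 10, 12, 9, 0, 11, 1, 2, 14]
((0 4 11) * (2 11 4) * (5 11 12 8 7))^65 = [12, 1, 8, 3, 4, 0, 6, 11, 5, 9, 10, 2, 7] = (0 12 7 11 2 8 5)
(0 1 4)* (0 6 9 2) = [1, 4, 0, 3, 6, 5, 9, 7, 8, 2] = (0 1 4 6 9 2)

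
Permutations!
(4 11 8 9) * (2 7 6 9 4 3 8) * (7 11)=[0, 1, 11, 8, 7, 5, 9, 6, 4, 3, 10, 2]=(2 11)(3 8 4 7 6 9)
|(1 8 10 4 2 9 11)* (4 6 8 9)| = |(1 9 11)(2 4)(6 8 10)| = 6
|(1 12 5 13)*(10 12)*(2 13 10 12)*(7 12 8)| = 8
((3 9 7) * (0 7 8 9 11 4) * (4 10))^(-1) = (0 4 10 11 3 7)(8 9) = [4, 1, 2, 7, 10, 5, 6, 0, 9, 8, 11, 3]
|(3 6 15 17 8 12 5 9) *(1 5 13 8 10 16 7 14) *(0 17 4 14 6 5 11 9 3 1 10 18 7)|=30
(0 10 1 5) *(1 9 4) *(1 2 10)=(0 1 5)(2 10 9 4)=[1, 5, 10, 3, 2, 0, 6, 7, 8, 4, 9]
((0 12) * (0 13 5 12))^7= (5 12 13)= [0, 1, 2, 3, 4, 12, 6, 7, 8, 9, 10, 11, 13, 5]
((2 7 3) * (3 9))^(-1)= (2 3 9 7)= [0, 1, 3, 9, 4, 5, 6, 2, 8, 7]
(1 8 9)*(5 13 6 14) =(1 8 9)(5 13 6 14) =[0, 8, 2, 3, 4, 13, 14, 7, 9, 1, 10, 11, 12, 6, 5]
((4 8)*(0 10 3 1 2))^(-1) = [2, 3, 1, 10, 8, 5, 6, 7, 4, 9, 0] = (0 2 1 3 10)(4 8)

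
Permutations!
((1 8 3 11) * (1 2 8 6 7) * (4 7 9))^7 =[0, 9, 11, 8, 1, 5, 4, 6, 2, 7, 10, 3] =(1 9 7 6 4)(2 11 3 8)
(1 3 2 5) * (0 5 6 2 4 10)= (0 5 1 3 4 10)(2 6)= [5, 3, 6, 4, 10, 1, 2, 7, 8, 9, 0]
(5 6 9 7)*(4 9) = (4 9 7 5 6) = [0, 1, 2, 3, 9, 6, 4, 5, 8, 7]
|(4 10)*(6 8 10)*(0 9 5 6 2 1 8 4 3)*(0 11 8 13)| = 8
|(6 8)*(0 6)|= |(0 6 8)|= 3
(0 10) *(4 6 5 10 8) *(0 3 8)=(3 8 4 6 5 10)=[0, 1, 2, 8, 6, 10, 5, 7, 4, 9, 3]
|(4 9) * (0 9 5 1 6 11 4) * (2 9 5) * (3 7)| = |(0 5 1 6 11 4 2 9)(3 7)| = 8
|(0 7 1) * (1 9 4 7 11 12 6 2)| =|(0 11 12 6 2 1)(4 7 9)| =6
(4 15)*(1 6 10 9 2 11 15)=[0, 6, 11, 3, 1, 5, 10, 7, 8, 2, 9, 15, 12, 13, 14, 4]=(1 6 10 9 2 11 15 4)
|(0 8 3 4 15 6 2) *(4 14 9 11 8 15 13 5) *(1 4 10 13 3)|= |(0 15 6 2)(1 4 3 14 9 11 8)(5 10 13)|= 84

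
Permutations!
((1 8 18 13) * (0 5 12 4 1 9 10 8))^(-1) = (0 1 4 12 5)(8 10 9 13 18) = [1, 4, 2, 3, 12, 0, 6, 7, 10, 13, 9, 11, 5, 18, 14, 15, 16, 17, 8]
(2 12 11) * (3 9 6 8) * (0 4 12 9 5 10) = (0 4 12 11 2 9 6 8 3 5 10) = [4, 1, 9, 5, 12, 10, 8, 7, 3, 6, 0, 2, 11]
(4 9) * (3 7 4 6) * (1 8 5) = [0, 8, 2, 7, 9, 1, 3, 4, 5, 6] = (1 8 5)(3 7 4 9 6)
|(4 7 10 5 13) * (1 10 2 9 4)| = |(1 10 5 13)(2 9 4 7)| = 4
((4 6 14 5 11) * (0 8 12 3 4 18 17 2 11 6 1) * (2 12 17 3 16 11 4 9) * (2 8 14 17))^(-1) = [1, 4, 8, 18, 2, 14, 5, 7, 9, 3, 10, 16, 17, 13, 0, 15, 12, 6, 11] = (0 1 4 2 8 9 3 18 11 16 12 17 6 5 14)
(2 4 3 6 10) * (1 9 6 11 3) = [0, 9, 4, 11, 1, 5, 10, 7, 8, 6, 2, 3] = (1 9 6 10 2 4)(3 11)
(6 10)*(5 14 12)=(5 14 12)(6 10)=[0, 1, 2, 3, 4, 14, 10, 7, 8, 9, 6, 11, 5, 13, 12]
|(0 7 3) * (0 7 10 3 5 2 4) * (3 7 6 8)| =6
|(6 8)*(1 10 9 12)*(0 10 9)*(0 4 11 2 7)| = 6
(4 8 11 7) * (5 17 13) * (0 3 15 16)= (0 3 15 16)(4 8 11 7)(5 17 13)= [3, 1, 2, 15, 8, 17, 6, 4, 11, 9, 10, 7, 12, 5, 14, 16, 0, 13]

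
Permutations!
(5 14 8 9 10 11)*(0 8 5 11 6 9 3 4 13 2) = (0 8 3 4 13 2)(5 14)(6 9 10) = [8, 1, 0, 4, 13, 14, 9, 7, 3, 10, 6, 11, 12, 2, 5]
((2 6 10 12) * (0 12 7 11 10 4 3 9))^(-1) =(0 9 3 4 6 2 12)(7 10 11) =[9, 1, 12, 4, 6, 5, 2, 10, 8, 3, 11, 7, 0]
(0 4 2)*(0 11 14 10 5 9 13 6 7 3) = [4, 1, 11, 0, 2, 9, 7, 3, 8, 13, 5, 14, 12, 6, 10] = (0 4 2 11 14 10 5 9 13 6 7 3)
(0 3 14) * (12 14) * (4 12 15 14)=(0 3 15 14)(4 12)=[3, 1, 2, 15, 12, 5, 6, 7, 8, 9, 10, 11, 4, 13, 0, 14]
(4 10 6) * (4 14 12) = (4 10 6 14 12) = [0, 1, 2, 3, 10, 5, 14, 7, 8, 9, 6, 11, 4, 13, 12]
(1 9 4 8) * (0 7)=[7, 9, 2, 3, 8, 5, 6, 0, 1, 4]=(0 7)(1 9 4 8)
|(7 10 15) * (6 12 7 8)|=|(6 12 7 10 15 8)|=6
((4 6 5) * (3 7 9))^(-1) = (3 9 7)(4 5 6) = [0, 1, 2, 9, 5, 6, 4, 3, 8, 7]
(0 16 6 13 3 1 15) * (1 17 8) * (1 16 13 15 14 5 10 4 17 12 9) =(0 13 3 12 9 1 14 5 10 4 17 8 16 6 15) =[13, 14, 2, 12, 17, 10, 15, 7, 16, 1, 4, 11, 9, 3, 5, 0, 6, 8]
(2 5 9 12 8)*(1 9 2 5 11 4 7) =[0, 9, 11, 3, 7, 2, 6, 1, 5, 12, 10, 4, 8] =(1 9 12 8 5 2 11 4 7)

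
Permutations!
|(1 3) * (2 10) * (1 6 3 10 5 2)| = |(1 10)(2 5)(3 6)| = 2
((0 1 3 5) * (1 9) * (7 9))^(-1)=(0 5 3 1 9 7)=[5, 9, 2, 1, 4, 3, 6, 0, 8, 7]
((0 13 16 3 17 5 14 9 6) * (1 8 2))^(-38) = (0 9 5 3 13 6 14 17 16)(1 8 2) = [9, 8, 1, 13, 4, 3, 14, 7, 2, 5, 10, 11, 12, 6, 17, 15, 0, 16]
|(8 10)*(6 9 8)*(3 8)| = 5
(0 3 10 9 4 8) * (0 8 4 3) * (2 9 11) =(2 9 3 10 11) =[0, 1, 9, 10, 4, 5, 6, 7, 8, 3, 11, 2]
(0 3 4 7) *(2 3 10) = (0 10 2 3 4 7) = [10, 1, 3, 4, 7, 5, 6, 0, 8, 9, 2]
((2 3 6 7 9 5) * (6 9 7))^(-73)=(2 5 9 3)=[0, 1, 5, 2, 4, 9, 6, 7, 8, 3]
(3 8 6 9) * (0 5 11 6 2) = (0 5 11 6 9 3 8 2) = [5, 1, 0, 8, 4, 11, 9, 7, 2, 3, 10, 6]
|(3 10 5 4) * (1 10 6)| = |(1 10 5 4 3 6)| = 6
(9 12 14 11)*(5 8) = (5 8)(9 12 14 11) = [0, 1, 2, 3, 4, 8, 6, 7, 5, 12, 10, 9, 14, 13, 11]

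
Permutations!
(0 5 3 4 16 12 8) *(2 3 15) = (0 5 15 2 3 4 16 12 8) = [5, 1, 3, 4, 16, 15, 6, 7, 0, 9, 10, 11, 8, 13, 14, 2, 12]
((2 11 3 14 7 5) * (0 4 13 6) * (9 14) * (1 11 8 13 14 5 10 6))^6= (14)(1 8 5 3)(2 9 11 13)= [0, 8, 9, 1, 4, 3, 6, 7, 5, 11, 10, 13, 12, 2, 14]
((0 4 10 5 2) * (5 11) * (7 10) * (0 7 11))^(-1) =[10, 1, 5, 3, 0, 11, 6, 2, 8, 9, 7, 4] =(0 10 7 2 5 11 4)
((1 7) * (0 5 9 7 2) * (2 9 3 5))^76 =[0, 9, 2, 3, 4, 5, 6, 1, 8, 7] =(1 9 7)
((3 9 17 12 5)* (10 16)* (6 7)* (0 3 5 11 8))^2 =(0 9 12 8 3 17 11) =[9, 1, 2, 17, 4, 5, 6, 7, 3, 12, 10, 0, 8, 13, 14, 15, 16, 11]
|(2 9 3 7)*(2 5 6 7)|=|(2 9 3)(5 6 7)|=3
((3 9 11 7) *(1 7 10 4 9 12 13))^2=(1 3 13 7 12)(4 11)(9 10)=[0, 3, 2, 13, 11, 5, 6, 12, 8, 10, 9, 4, 1, 7]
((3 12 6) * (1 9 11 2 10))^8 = (1 2 9 10 11)(3 6 12) = [0, 2, 9, 6, 4, 5, 12, 7, 8, 10, 11, 1, 3]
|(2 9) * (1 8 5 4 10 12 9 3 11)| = 10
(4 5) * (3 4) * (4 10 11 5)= [0, 1, 2, 10, 4, 3, 6, 7, 8, 9, 11, 5]= (3 10 11 5)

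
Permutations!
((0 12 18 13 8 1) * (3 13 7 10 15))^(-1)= (0 1 8 13 3 15 10 7 18 12)= [1, 8, 2, 15, 4, 5, 6, 18, 13, 9, 7, 11, 0, 3, 14, 10, 16, 17, 12]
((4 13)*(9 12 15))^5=(4 13)(9 15 12)=[0, 1, 2, 3, 13, 5, 6, 7, 8, 15, 10, 11, 9, 4, 14, 12]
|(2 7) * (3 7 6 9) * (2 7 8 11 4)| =7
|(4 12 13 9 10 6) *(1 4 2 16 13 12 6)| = 8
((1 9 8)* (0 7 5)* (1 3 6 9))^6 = (3 9)(6 8) = [0, 1, 2, 9, 4, 5, 8, 7, 6, 3]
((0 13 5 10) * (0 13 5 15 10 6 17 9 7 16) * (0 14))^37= (0 7 6 14 9 5 16 17)(10 13 15)= [7, 1, 2, 3, 4, 16, 14, 6, 8, 5, 13, 11, 12, 15, 9, 10, 17, 0]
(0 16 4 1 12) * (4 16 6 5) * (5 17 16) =[6, 12, 2, 3, 1, 4, 17, 7, 8, 9, 10, 11, 0, 13, 14, 15, 5, 16] =(0 6 17 16 5 4 1 12)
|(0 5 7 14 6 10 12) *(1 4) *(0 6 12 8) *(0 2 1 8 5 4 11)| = 6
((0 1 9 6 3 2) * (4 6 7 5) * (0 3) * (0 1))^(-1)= [0, 6, 3, 2, 5, 7, 4, 9, 8, 1]= (1 6 4 5 7 9)(2 3)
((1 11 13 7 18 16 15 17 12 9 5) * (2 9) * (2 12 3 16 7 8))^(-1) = (1 5 9 2 8 13 11)(3 17 15 16)(7 18) = [0, 5, 8, 17, 4, 9, 6, 18, 13, 2, 10, 1, 12, 11, 14, 16, 3, 15, 7]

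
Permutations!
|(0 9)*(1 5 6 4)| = |(0 9)(1 5 6 4)| = 4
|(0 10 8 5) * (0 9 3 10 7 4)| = 15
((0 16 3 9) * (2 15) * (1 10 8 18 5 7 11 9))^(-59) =(0 5 1 9 18 3 11 8 16 7 10)(2 15) =[5, 9, 15, 11, 4, 1, 6, 10, 16, 18, 0, 8, 12, 13, 14, 2, 7, 17, 3]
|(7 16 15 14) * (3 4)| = 4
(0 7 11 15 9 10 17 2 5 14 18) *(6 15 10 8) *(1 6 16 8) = (0 7 11 10 17 2 5 14 18)(1 6 15 9)(8 16) = [7, 6, 5, 3, 4, 14, 15, 11, 16, 1, 17, 10, 12, 13, 18, 9, 8, 2, 0]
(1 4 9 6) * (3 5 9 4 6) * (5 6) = [0, 5, 2, 6, 4, 9, 1, 7, 8, 3] = (1 5 9 3 6)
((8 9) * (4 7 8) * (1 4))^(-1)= [0, 9, 2, 3, 1, 5, 6, 4, 7, 8]= (1 9 8 7 4)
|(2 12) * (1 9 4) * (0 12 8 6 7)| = 6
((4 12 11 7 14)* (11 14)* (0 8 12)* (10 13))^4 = (0 4 14 12 8) = [4, 1, 2, 3, 14, 5, 6, 7, 0, 9, 10, 11, 8, 13, 12]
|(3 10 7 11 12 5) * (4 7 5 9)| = |(3 10 5)(4 7 11 12 9)| = 15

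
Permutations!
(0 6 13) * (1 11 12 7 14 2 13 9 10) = (0 6 9 10 1 11 12 7 14 2 13) = [6, 11, 13, 3, 4, 5, 9, 14, 8, 10, 1, 12, 7, 0, 2]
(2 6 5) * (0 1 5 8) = (0 1 5 2 6 8) = [1, 5, 6, 3, 4, 2, 8, 7, 0]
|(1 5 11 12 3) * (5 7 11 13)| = |(1 7 11 12 3)(5 13)| = 10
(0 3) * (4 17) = (0 3)(4 17) = [3, 1, 2, 0, 17, 5, 6, 7, 8, 9, 10, 11, 12, 13, 14, 15, 16, 4]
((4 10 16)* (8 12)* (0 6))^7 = (0 6)(4 10 16)(8 12) = [6, 1, 2, 3, 10, 5, 0, 7, 12, 9, 16, 11, 8, 13, 14, 15, 4]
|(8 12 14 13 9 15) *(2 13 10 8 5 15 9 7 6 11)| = 20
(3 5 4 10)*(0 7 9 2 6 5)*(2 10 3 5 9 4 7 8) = (0 8 2 6 9 10 5 7 4 3) = [8, 1, 6, 0, 3, 7, 9, 4, 2, 10, 5]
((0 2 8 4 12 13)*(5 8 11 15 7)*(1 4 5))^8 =[13, 7, 0, 3, 1, 5, 6, 15, 8, 9, 10, 2, 4, 12, 14, 11] =(0 13 12 4 1 7 15 11 2)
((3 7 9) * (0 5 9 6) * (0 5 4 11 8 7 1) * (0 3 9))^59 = (0 8 5 11 6 4 7)(1 3) = [8, 3, 2, 1, 7, 11, 4, 0, 5, 9, 10, 6]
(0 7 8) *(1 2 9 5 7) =(0 1 2 9 5 7 8) =[1, 2, 9, 3, 4, 7, 6, 8, 0, 5]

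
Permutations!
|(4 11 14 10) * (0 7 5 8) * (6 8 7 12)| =|(0 12 6 8)(4 11 14 10)(5 7)| =4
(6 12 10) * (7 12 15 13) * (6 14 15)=(7 12 10 14 15 13)=[0, 1, 2, 3, 4, 5, 6, 12, 8, 9, 14, 11, 10, 7, 15, 13]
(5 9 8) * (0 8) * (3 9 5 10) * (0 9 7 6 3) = (0 8 10)(3 7 6) = [8, 1, 2, 7, 4, 5, 3, 6, 10, 9, 0]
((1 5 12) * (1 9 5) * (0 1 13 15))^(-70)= (0 13)(1 15)(5 9 12)= [13, 15, 2, 3, 4, 9, 6, 7, 8, 12, 10, 11, 5, 0, 14, 1]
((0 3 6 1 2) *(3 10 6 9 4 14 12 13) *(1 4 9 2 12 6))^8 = (0 10 1 12 13 3 2)(4 6 14) = [10, 12, 0, 2, 6, 5, 14, 7, 8, 9, 1, 11, 13, 3, 4]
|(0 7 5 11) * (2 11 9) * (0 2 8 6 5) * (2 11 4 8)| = |(11)(0 7)(2 4 8 6 5 9)| = 6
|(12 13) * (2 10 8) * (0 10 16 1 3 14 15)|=18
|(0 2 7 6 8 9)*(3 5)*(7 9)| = |(0 2 9)(3 5)(6 8 7)| = 6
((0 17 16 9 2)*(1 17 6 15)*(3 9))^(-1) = [2, 15, 9, 16, 4, 5, 0, 7, 8, 3, 10, 11, 12, 13, 14, 6, 17, 1] = (0 2 9 3 16 17 1 15 6)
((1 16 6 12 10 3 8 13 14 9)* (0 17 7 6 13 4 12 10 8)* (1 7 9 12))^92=(0 17 9 7 6 10 3)(1 16 13 14 12 8 4)=[17, 16, 2, 0, 1, 5, 10, 6, 4, 7, 3, 11, 8, 14, 12, 15, 13, 9]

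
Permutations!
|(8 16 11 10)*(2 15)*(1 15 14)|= 4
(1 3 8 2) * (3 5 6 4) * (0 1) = [1, 5, 0, 8, 3, 6, 4, 7, 2] = (0 1 5 6 4 3 8 2)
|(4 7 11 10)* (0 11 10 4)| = 5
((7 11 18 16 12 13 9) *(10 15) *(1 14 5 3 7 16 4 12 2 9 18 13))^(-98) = (1 5 7 13 4)(2 9 16)(3 11 18 12 14) = [0, 5, 9, 11, 1, 7, 6, 13, 8, 16, 10, 18, 14, 4, 3, 15, 2, 17, 12]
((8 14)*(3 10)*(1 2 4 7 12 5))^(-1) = [0, 5, 1, 10, 2, 12, 6, 4, 14, 9, 3, 11, 7, 13, 8] = (1 5 12 7 4 2)(3 10)(8 14)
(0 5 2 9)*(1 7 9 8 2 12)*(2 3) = (0 5 12 1 7 9)(2 8 3) = [5, 7, 8, 2, 4, 12, 6, 9, 3, 0, 10, 11, 1]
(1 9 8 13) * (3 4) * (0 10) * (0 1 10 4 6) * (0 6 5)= (0 4 3 5)(1 9 8 13 10)= [4, 9, 2, 5, 3, 0, 6, 7, 13, 8, 1, 11, 12, 10]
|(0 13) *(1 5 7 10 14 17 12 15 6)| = |(0 13)(1 5 7 10 14 17 12 15 6)| = 18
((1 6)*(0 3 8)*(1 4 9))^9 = (1 6 4 9) = [0, 6, 2, 3, 9, 5, 4, 7, 8, 1]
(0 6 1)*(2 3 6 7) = [7, 0, 3, 6, 4, 5, 1, 2] = (0 7 2 3 6 1)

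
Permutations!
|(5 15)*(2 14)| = |(2 14)(5 15)| = 2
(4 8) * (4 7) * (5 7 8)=(8)(4 5 7)=[0, 1, 2, 3, 5, 7, 6, 4, 8]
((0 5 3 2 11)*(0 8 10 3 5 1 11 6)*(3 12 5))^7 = (0 3 10 1 2 12 11 6 5 8) = [3, 2, 12, 10, 4, 8, 5, 7, 0, 9, 1, 6, 11]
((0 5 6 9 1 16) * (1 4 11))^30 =(0 1 4 6)(5 16 11 9) =[1, 4, 2, 3, 6, 16, 0, 7, 8, 5, 10, 9, 12, 13, 14, 15, 11]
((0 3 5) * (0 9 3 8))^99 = [8, 1, 2, 3, 4, 5, 6, 7, 0, 9] = (9)(0 8)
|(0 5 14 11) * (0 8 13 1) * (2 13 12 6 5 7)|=30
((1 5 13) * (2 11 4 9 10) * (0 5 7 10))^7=(0 11 7 5 4 10 13 9 2 1)=[11, 0, 1, 3, 10, 4, 6, 5, 8, 2, 13, 7, 12, 9]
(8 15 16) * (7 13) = (7 13)(8 15 16) = [0, 1, 2, 3, 4, 5, 6, 13, 15, 9, 10, 11, 12, 7, 14, 16, 8]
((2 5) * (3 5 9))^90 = (2 3)(5 9) = [0, 1, 3, 2, 4, 9, 6, 7, 8, 5]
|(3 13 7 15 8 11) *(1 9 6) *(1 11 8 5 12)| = 10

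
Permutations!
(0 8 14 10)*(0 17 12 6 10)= [8, 1, 2, 3, 4, 5, 10, 7, 14, 9, 17, 11, 6, 13, 0, 15, 16, 12]= (0 8 14)(6 10 17 12)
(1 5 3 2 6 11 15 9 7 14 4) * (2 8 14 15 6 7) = (1 5 3 8 14 4)(2 7 15 9)(6 11) = [0, 5, 7, 8, 1, 3, 11, 15, 14, 2, 10, 6, 12, 13, 4, 9]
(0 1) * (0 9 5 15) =(0 1 9 5 15) =[1, 9, 2, 3, 4, 15, 6, 7, 8, 5, 10, 11, 12, 13, 14, 0]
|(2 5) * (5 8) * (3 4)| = 6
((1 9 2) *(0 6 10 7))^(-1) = [7, 2, 9, 3, 4, 5, 0, 10, 8, 1, 6] = (0 7 10 6)(1 2 9)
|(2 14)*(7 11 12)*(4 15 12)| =|(2 14)(4 15 12 7 11)| =10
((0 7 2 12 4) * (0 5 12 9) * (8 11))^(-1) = (0 9 2 7)(4 12 5)(8 11) = [9, 1, 7, 3, 12, 4, 6, 0, 11, 2, 10, 8, 5]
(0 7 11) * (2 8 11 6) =(0 7 6 2 8 11) =[7, 1, 8, 3, 4, 5, 2, 6, 11, 9, 10, 0]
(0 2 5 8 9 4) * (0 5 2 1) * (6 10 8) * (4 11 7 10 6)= [1, 0, 2, 3, 5, 4, 6, 10, 9, 11, 8, 7]= (0 1)(4 5)(7 10 8 9 11)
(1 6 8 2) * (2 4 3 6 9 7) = [0, 9, 1, 6, 3, 5, 8, 2, 4, 7] = (1 9 7 2)(3 6 8 4)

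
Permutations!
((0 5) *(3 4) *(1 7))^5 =(0 5)(1 7)(3 4) =[5, 7, 2, 4, 3, 0, 6, 1]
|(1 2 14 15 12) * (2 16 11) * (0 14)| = |(0 14 15 12 1 16 11 2)| = 8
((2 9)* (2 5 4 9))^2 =(4 5 9) =[0, 1, 2, 3, 5, 9, 6, 7, 8, 4]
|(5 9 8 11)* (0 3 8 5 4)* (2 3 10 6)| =8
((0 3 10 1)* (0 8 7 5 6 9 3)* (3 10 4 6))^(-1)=(1 10 9 6 4 3 5 7 8)=[0, 10, 2, 5, 3, 7, 4, 8, 1, 6, 9]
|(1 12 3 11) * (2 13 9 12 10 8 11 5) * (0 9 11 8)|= 10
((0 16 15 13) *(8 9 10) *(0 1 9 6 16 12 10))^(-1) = [9, 13, 2, 3, 4, 5, 8, 7, 10, 1, 12, 11, 0, 15, 14, 16, 6] = (0 9 1 13 15 16 6 8 10 12)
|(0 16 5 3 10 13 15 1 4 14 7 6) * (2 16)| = |(0 2 16 5 3 10 13 15 1 4 14 7 6)| = 13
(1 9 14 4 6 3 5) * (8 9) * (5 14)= [0, 8, 2, 14, 6, 1, 3, 7, 9, 5, 10, 11, 12, 13, 4]= (1 8 9 5)(3 14 4 6)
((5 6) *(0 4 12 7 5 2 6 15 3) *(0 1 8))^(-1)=(0 8 1 3 15 5 7 12 4)(2 6)=[8, 3, 6, 15, 0, 7, 2, 12, 1, 9, 10, 11, 4, 13, 14, 5]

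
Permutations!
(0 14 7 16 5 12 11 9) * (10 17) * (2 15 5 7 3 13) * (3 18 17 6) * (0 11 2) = [14, 1, 15, 13, 4, 12, 3, 16, 8, 11, 6, 9, 2, 0, 18, 5, 7, 10, 17] = (0 14 18 17 10 6 3 13)(2 15 5 12)(7 16)(9 11)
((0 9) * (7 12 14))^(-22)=(7 14 12)=[0, 1, 2, 3, 4, 5, 6, 14, 8, 9, 10, 11, 7, 13, 12]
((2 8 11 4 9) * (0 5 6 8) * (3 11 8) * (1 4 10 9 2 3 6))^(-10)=(3 10)(9 11)=[0, 1, 2, 10, 4, 5, 6, 7, 8, 11, 3, 9]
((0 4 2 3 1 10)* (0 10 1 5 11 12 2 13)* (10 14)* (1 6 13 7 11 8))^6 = (14)(0 3)(1 11)(2 13)(4 5)(6 12)(7 8) = [3, 11, 13, 0, 5, 4, 12, 8, 7, 9, 10, 1, 6, 2, 14]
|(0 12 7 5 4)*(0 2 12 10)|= 10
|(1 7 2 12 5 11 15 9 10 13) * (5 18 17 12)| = 9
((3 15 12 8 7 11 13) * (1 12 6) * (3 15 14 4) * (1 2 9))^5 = (1 13)(2 7)(3 4 14)(6 8)(9 11)(12 15) = [0, 13, 7, 4, 14, 5, 8, 2, 6, 11, 10, 9, 15, 1, 3, 12]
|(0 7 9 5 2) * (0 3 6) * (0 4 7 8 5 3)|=20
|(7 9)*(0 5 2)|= |(0 5 2)(7 9)|= 6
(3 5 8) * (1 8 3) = [0, 8, 2, 5, 4, 3, 6, 7, 1] = (1 8)(3 5)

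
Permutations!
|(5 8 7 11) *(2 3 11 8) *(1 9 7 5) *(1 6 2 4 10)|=|(1 9 7 8 5 4 10)(2 3 11 6)|=28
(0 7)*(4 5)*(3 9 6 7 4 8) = (0 4 5 8 3 9 6 7) = [4, 1, 2, 9, 5, 8, 7, 0, 3, 6]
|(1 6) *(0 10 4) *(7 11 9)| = 6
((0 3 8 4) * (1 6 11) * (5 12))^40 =(12)(1 6 11) =[0, 6, 2, 3, 4, 5, 11, 7, 8, 9, 10, 1, 12]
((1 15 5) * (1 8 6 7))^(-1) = [0, 7, 2, 3, 4, 15, 8, 6, 5, 9, 10, 11, 12, 13, 14, 1] = (1 7 6 8 5 15)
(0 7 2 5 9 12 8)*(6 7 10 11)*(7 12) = (0 10 11 6 12 8)(2 5 9 7) = [10, 1, 5, 3, 4, 9, 12, 2, 0, 7, 11, 6, 8]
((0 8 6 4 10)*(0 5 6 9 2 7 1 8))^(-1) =[0, 7, 9, 3, 6, 10, 5, 2, 1, 8, 4] =(1 7 2 9 8)(4 6 5 10)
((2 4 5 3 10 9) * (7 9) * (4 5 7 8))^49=(2 5 3 10 8 4 7 9)=[0, 1, 5, 10, 7, 3, 6, 9, 4, 2, 8]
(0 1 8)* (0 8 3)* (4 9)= [1, 3, 2, 0, 9, 5, 6, 7, 8, 4]= (0 1 3)(4 9)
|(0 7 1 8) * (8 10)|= 5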